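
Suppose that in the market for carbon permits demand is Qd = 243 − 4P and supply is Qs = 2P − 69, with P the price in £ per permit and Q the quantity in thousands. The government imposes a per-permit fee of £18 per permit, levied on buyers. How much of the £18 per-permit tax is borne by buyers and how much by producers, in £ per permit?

Buyers bear £6 per permit; producers bear £12 per permit.

Without the tax, 243 − 4P = 2P − 69 gives 6P = 312, so P* = £52 and Q* = 35.
With the tax collected from buyers, demand (in seller-price terms) shifts: Qd = 243 − 4(P + 18).
Solving gives Q = 11 with buyers paying £58 and producers receiving £40 (the £18 wedge).
Burden on buyers: £6; on producers: £12. (They sum to £18.)
The less price-elastic side of the market bears the larger share of a per-unit tax.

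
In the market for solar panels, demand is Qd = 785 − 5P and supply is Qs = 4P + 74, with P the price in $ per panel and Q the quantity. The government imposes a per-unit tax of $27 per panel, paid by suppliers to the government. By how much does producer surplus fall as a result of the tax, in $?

Producer surplus falls by $5400.

Before the tax: set 785 − 5P = 4P + 74 → P* = $79, Q* = 390.
With the tax collected from suppliers, supply shifts: Qs = 4(P − 27) + 74.
New equilibrium: consumers pay $91, suppliers receive $64, Q = 330. (Wedge: Pb − Ps = 27.)
ΔPS is the trapezoid between Q = 330 and Q = 390 of height $15: ½ · (390 + 330) · 15 = $5400.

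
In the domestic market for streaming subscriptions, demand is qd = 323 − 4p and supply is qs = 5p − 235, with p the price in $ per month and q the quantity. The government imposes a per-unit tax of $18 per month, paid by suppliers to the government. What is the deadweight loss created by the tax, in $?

Before the tax: set 323 − 4p = 5p − 235 → p* = $62, q* = 75.
With the tax collected from suppliers, supply shifts: qs = 5(p − 18) − 235.
Solving gives q = 35 with buyers paying $72 and suppliers receiving $54 (the $18 wedge).
Quantity falls by |ΔQ| = |75 − 35| = 40.
DWL = ½ · t · |ΔQ| = ½ · 18 · 40 = $360.

Deadweight loss = $360.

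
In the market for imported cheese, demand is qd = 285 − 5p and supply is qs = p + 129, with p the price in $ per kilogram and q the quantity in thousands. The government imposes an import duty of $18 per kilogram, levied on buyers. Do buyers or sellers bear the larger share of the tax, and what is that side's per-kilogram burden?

Before the tax: set 285 − 5p = p + 129 → p* = $26, q* = 155.
With the tax collected from buyers, demand (in seller-price terms) shifts: qd = 285 − 5(p + 18).
Solving gives q = 140 with buyers paying $29 and sellers receiving $11 (the $18 wedge).
Per-kilogram burden: buyers $3, sellers $15.
Sellers take the larger share because supply is less price-elastic here (demand slope 5 vs supply slope 1).
The less price-elastic side of the market bears the larger share of a per-unit tax.

Sellers bear the larger share: $15 per kilogram.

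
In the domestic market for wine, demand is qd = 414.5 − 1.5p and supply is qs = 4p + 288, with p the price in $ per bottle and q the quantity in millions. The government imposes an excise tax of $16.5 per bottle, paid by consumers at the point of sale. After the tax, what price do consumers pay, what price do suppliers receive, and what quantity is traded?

Before the tax: set 414.5 − 1.5p = 4p + 288 → p* = $23, q* = 380.
With the tax collected from consumers, demand (in seller-price terms) shifts: qd = 414.5 − 1.5(p + 16.5).
New equilibrium: consumers pay $35, suppliers receive $18.5, q = 362. (Wedge: pb − ps = 16.5.)
The less price-elastic side of the market bears the larger share of a per-unit tax.

Consumers pay $35; suppliers receive $18.5; quantity = 362.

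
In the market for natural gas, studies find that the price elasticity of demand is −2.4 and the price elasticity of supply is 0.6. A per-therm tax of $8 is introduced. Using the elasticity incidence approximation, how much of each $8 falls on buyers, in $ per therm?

Buyers bear ≈ $1.6 per therm.

Incidence ratio: buyers' share ≈ εs / (εs + |εd|) = 0.6 / (0.6 + 2.4) = 0.2.
So buyers bear ≈ 0.2 × $8 = $1.6; suppliers bear $6.4.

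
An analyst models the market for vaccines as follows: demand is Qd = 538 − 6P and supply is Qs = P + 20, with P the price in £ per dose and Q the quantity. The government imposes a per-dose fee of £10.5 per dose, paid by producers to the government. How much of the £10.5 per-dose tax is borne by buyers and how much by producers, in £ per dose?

Before the tax: set 538 − 6P = P + 20 → P* = £74, Q* = 94.
With the tax collected from producers, supply shifts: Qs = (P − 10.5) + 20.
New equilibrium: buyers pay £75.5, producers receive £65, Q = 85. (Wedge: Pb − Ps = 10.5.)
Burden on buyers: £1.5; on producers: £9. (They sum to £10.5.)
The less price-elastic side of the market bears the larger share of a per-unit tax.

Buyers bear £1.5 per dose; producers bear £9 per dose.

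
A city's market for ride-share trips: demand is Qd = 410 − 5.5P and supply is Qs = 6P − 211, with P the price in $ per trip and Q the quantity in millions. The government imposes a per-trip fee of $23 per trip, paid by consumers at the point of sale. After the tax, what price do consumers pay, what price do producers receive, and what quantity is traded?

Consumers pay $66; producers receive $43; quantity = 47.

Before the tax: set 410 − 5.5P = 6P − 211 → P* = $54, Q* = 113.
With the tax collected from consumers, demand (in seller-price terms) shifts: Qd = 410 − 5.5(P + 23).
Solving gives Q = 47 with consumers paying $66 and producers receiving $43 (the $23 wedge).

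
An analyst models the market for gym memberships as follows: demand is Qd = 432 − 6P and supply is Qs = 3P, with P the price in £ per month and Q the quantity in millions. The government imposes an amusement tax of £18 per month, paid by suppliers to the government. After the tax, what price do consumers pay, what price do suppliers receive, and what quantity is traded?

Consumers pay £54; suppliers receive £36; quantity = 108.

Before the tax: set 432 − 6P = 3P → P* = £48, Q* = 144.
With the tax collected from suppliers, supply shifts: Qs = 3(P − 18).
Solving gives Q = 108 with consumers paying £54 and suppliers receiving £36 (the £18 wedge).
The less price-elastic side of the market bears the larger share of a per-unit tax.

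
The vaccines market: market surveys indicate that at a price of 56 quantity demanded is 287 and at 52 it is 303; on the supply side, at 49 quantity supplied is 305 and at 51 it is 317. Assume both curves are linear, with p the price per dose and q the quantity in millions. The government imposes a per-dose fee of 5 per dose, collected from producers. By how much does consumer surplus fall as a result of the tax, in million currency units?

Demand slope: (303 − 287)/(52 − 56) = -4, so qd = 511 − 4p.
Supply slope: (317 − 305)/(51 − 49) = 6, so qs = 6p + 11.
Without the tax, 511 − 4p = 6p + 11 gives 10p = 500, so p* = 50 and q* = 311.
With the tax collected from producers, supply shifts: qs = 6(p − 5) + 11.
Solving gives q = 299 with consumers paying 53 and producers receiving 48 (the 5 wedge).
ΔCS is the trapezoid between Q = 299 and Q = 311 of height 3: ½ · (311 + 299) · 3 = 915.

Consumer surplus falls by 915 million.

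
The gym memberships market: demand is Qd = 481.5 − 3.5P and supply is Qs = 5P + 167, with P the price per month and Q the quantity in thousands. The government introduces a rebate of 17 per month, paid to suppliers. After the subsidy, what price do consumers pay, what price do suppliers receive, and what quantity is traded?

Before the subsidy: set 481.5 − 3.5P = 5P + 167 → P* = 37, Q* = 352.
With a per-unit subsidy paid to suppliers, each receives P + 17 per unit sold, so supply becomes Qs = 5(P + 17) + 167.
New equilibrium: consumers pay 27, suppliers receive 44, Q = 387. (Wedge: Pb − Ps = −17.)

Consumers pay 27; suppliers receive 44; quantity = 387.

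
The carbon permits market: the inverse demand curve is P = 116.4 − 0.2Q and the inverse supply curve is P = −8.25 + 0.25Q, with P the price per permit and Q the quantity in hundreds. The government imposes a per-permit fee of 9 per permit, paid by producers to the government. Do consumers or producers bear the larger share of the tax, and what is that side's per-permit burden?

Producers bear the larger share: 5 per permit.

Inverting to Q(P) form: Qd = 582 − 5P; Qs = 4P + 33.
Without the tax, 582 − 5P = 4P + 33 gives 9P = 549, so P* = 61 and Q* = 277.
With the tax collected from producers, supply shifts: Qs = 4(P − 9) + 33.
Solving gives Q = 257 with consumers paying 65 and producers receiving 56 (the 9 wedge).
Per-permit burden: consumers 4, producers 5.
Producers take the larger share because supply is less price-elastic here (demand slope 5 vs supply slope 4).
The less price-elastic side of the market bears the larger share of a per-unit tax.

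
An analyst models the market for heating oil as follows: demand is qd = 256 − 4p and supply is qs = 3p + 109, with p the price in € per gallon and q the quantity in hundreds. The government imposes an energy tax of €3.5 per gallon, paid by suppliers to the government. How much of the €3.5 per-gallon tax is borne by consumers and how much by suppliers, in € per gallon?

Before the tax: set 256 − 4p = 3p + 109 → p* = €21, q* = 172.
With the tax collected from suppliers, supply shifts: qs = 3(p − 3.5) + 109.
Solving gives q = 166 with consumers paying €22.5 and suppliers receiving €19 (the €3.5 wedge).
Burden on consumers: €1.5; on suppliers: €2. (They sum to €3.5.)

Consumers bear €1.5 per gallon; suppliers bear €2 per gallon.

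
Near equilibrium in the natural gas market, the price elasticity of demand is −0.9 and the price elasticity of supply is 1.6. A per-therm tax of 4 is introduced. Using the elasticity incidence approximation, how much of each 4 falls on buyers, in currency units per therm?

Buyers bear ≈ 2.56 per therm.

Incidence ratio: buyers' share ≈ εs / (εs + |εd|) = 1.6 / (1.6 + 0.9) = 0.64.
So buyers bear ≈ 0.64 × 4 = 2.56; producers bear 1.44.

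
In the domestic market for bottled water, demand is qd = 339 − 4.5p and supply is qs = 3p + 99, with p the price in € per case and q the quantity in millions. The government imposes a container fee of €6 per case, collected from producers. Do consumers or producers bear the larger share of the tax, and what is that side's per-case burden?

Producers bear the larger share: €3.6 per case.

Before the tax: set 339 − 4.5p = 3p + 99 → p* = €32, q* = 195.
With the tax collected from producers, supply shifts: qs = 3(p − 6) + 99.
Solving gives q = 184.2 with consumers paying €34.4 and producers receiving €28.4 (the €6 wedge).
Per-case burden: consumers €2.4, producers €3.6.
Producers take the larger share because supply is less price-elastic here (demand slope 4.5 vs supply slope 3).
The less price-elastic side of the market bears the larger share of a per-unit tax.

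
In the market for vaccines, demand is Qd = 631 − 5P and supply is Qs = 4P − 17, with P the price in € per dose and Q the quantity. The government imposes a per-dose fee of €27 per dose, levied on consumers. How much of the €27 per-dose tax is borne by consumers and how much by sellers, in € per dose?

Without the tax, 631 − 5P = 4P − 17 gives 9P = 648, so P* = €72 and Q* = 271.
With the tax collected from consumers, demand (in seller-price terms) shifts: Qd = 631 − 5(P + 27).
New equilibrium: consumers pay €84, sellers receive €57, Q = 211. (Wedge: Pb − Ps = 27.)
Burden on consumers: €12; on sellers: €15. (They sum to €27.)

Consumers bear €12 per dose; sellers bear €15 per dose.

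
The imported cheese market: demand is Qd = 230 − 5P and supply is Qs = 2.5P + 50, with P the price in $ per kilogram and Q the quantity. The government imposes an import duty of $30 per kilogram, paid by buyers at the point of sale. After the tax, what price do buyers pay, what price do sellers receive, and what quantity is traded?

Without the tax, 230 − 5P = 2.5P + 50 gives 7.5P = 180, so P* = $24 and Q* = 110.
With the tax collected from buyers, demand (in seller-price terms) shifts: Qd = 230 − 5(P + 30).
Solving gives Q = 60 with buyers paying $34 and sellers receiving $4 (the $30 wedge).
The less price-elastic side of the market bears the larger share of a per-unit tax.

Buyers pay $34; sellers receive $4; quantity = 60.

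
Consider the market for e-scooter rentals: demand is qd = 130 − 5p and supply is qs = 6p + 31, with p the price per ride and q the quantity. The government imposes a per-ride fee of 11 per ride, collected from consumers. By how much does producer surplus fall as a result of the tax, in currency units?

Producer surplus falls by 350.

Without the tax, 130 − 5p = 6p + 31 gives 11p = 99, so p* = 9 and q* = 85.
With the tax collected from consumers, demand (in seller-price terms) shifts: qd = 130 − 5(p + 11).
Solving gives q = 55 with consumers paying 15 and sellers receiving 4 (the 11 wedge).
ΔPS is the trapezoid between Q = 55 and Q = 85 of height 5: ½ · (85 + 55) · 5 = 350.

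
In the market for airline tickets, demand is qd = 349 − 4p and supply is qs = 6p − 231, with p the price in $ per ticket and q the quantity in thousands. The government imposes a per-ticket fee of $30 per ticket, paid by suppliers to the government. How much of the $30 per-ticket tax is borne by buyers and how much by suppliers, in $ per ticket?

Buyers bear $18 per ticket; suppliers bear $12 per ticket.

Before the tax: set 349 − 4p = 6p − 231 → p* = $58, q* = 117.
With the tax collected from suppliers, supply shifts: qs = 6(p − 30) − 231.
Solving gives q = 45 with buyers paying $76 and suppliers receiving $46 (the $30 wedge).
Burden on buyers: $18; on suppliers: $12. (They sum to $30.)
The less price-elastic side of the market bears the larger share of a per-unit tax.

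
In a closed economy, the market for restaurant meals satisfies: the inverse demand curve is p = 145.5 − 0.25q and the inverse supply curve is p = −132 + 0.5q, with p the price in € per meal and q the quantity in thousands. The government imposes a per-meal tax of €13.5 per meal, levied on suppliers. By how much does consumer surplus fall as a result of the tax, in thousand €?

Rewrite in direct form: qd = 582 − 4p and qs = 2p + 264.
Without the tax, 582 − 4p = 2p + 264 gives 6p = 318, so p* = €53 and q* = 370.
With the tax collected from suppliers, supply shifts: qs = 2(p − 13.5) + 264.
New equilibrium: consumers pay €57.5, suppliers receive €44, q = 352. (Wedge: pb − ps = 13.5.)
ΔCS is the trapezoid between Q = 352 and Q = 370 of height €4.5: ½ · (370 + 352) · 4.5 = €1624.5.

Consumer surplus falls by €1624.5 thousand.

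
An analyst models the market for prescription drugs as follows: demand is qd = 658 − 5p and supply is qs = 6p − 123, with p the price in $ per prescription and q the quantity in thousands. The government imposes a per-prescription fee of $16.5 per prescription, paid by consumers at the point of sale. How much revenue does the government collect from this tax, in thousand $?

Before the tax: set 658 − 5p = 6p − 123 → p* = $71, q* = 303.
With the tax collected from consumers, demand (in seller-price terms) shifts: qd = 658 − 5(p + 16.5).
New equilibrium: consumers pay $80, producers receive $63.5, q = 258. (Wedge: pb − ps = 16.5.)
Revenue = t · Q = 16.5 · 258 = $4257.

Tax revenue = $4257 thousand.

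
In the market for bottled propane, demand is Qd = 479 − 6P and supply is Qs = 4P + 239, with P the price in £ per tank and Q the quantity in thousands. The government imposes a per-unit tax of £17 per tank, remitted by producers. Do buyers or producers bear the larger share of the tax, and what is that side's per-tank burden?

Without the tax, 479 − 6P = 4P + 239 gives 10P = 240, so P* = £24 and Q* = 335.
With the tax collected from producers, supply shifts: Qs = 4(P − 17) + 239.
New equilibrium: buyers pay £30.8, producers receive £13.8, Q = 294.2. (Wedge: Pb − Ps = 17.)
Per-tank burden: buyers £6.8, producers £10.2.
Producers take the larger share because supply is less price-elastic here (demand slope 6 vs supply slope 4).
The less price-elastic side of the market bears the larger share of a per-unit tax.

Producers bear the larger share: £10.2 per tank.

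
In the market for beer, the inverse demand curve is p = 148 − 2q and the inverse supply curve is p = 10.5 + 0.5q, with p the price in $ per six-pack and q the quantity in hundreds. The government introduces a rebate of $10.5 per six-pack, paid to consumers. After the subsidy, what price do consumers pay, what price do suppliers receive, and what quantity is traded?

Consumers pay $29.6; suppliers receive $40.1; quantity = 59.2.

Rewrite in direct form: qd = 74 − 0.5p and qs = 2p − 21.
Without the subsidy, 74 − 0.5p = 2p − 21 gives 2.5p = 95, so p* = $38 and q* = 55.
With a per-unit subsidy paid to consumers, each effectively pays p − 10.5, so demand becomes qd = 74 − 0.5(p − 10.5).
Solving gives q = 59.2 with consumers paying $29.6 and suppliers receiving $40.1 (the $10.5 wedge).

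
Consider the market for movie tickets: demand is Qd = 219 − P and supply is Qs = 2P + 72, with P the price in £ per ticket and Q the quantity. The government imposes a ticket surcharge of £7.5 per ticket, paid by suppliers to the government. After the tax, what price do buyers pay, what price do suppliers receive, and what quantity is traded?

Buyers pay £54; suppliers receive £46.5; quantity = 165.

Without the tax, 219 − P = 2P + 72 gives 3P = 147, so P* = £49 and Q* = 170.
With the tax collected from suppliers, supply shifts: Qs = 2(P − 7.5) + 72.
New equilibrium: buyers pay £54, suppliers receive £46.5, Q = 165. (Wedge: Pb − Ps = 7.5.)
The less price-elastic side of the market bears the larger share of a per-unit tax.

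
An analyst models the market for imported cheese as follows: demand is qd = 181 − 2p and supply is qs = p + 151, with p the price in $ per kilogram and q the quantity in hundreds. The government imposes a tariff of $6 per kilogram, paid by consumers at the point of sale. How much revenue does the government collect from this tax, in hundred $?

Tax revenue = $942 hundred.

Before the tax: set 181 − 2p = p + 151 → p* = $10, q* = 161.
With the tax collected from consumers, demand (in seller-price terms) shifts: qd = 181 − 2(p + 6).
Solving gives q = 157 with consumers paying $12 and producers receiving $6 (the $6 wedge).
Revenue = t · Q = 6 · 157 = $942.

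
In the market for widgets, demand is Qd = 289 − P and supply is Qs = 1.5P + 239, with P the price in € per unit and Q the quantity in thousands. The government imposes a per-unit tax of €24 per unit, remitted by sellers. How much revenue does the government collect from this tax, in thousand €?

Tax revenue = €6110.4 thousand.

Before the tax: set 289 − P = 1.5P + 239 → P* = €20, Q* = 269.
With the tax collected from sellers, supply shifts: Qs = 1.5(P − 24) + 239.
New equilibrium: buyers pay €34.4, sellers receive €10.4, Q = 254.6. (Wedge: Pb − Ps = 24.)
Revenue = t · Q = 24 · 254.6 = €6110.4.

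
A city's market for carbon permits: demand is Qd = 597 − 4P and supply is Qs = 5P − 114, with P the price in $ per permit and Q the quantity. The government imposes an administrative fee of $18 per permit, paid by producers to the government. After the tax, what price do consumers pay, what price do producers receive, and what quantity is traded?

Consumers pay $89; producers receive $71; quantity = 241.

Before the tax: set 597 − 4P = 5P − 114 → P* = $79, Q* = 281.
With the tax collected from producers, supply shifts: Qs = 5(P − 18) − 114.
Solving gives Q = 241 with consumers paying $89 and producers receiving $71 (the $18 wedge).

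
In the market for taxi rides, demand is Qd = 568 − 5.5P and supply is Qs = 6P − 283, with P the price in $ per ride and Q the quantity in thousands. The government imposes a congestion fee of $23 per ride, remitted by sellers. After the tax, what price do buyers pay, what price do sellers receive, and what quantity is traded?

Without the tax, 568 − 5.5P = 6P − 283 gives 11.5P = 851, so P* = $74 and Q* = 161.
With the tax collected from sellers, supply shifts: Qs = 6(P − 23) − 283.
Solving gives Q = 95 with buyers paying $86 and sellers receiving $63 (the $23 wedge).

Buyers pay $86; sellers receive $63; quantity = 95.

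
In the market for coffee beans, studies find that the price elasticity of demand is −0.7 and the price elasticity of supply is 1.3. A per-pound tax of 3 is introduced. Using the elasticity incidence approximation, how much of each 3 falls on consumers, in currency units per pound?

Incidence ratio: consumers' share ≈ εs / (εs + |εd|) = 1.3 / (1.3 + 0.7) = 0.65.
So consumers bear ≈ 0.65 × 3 = 1.95; sellers bear 1.05.

Consumers bear ≈ 1.95 per pound.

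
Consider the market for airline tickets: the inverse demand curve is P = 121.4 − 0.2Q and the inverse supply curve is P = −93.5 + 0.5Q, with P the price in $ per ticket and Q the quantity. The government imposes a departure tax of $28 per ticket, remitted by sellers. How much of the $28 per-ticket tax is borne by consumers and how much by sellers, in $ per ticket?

Consumers bear $8 per ticket; sellers bear $20 per ticket.

Inverting to Q(P) form: Qd = 607 − 5P; Qs = 2P + 187.
Without the tax, 607 − 5P = 2P + 187 gives 7P = 420, so P* = $60 and Q* = 307.
With the tax collected from sellers, supply shifts: Qs = 2(P − 28) + 187.
Solving gives Q = 267 with consumers paying $68 and sellers receiving $40 (the $28 wedge).
Burden on consumers: $8; on sellers: $20. (They sum to $28.)
The less price-elastic side of the market bears the larger share of a per-unit tax.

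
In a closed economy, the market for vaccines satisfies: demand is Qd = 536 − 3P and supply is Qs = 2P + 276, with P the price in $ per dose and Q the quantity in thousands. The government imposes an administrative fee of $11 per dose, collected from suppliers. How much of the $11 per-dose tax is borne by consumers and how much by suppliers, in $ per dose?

Without the tax, 536 − 3P = 2P + 276 gives 5P = 260, so P* = $52 and Q* = 380.
With the tax collected from suppliers, supply shifts: Qs = 2(P − 11) + 276.
Solving gives Q = 366.8 with consumers paying $56.4 and suppliers receiving $45.4 (the $11 wedge).
Burden on consumers: $4.4; on suppliers: $6.6. (They sum to $11.)
The less price-elastic side of the market bears the larger share of a per-unit tax.

Consumers bear $4.4 per dose; suppliers bear $6.6 per dose.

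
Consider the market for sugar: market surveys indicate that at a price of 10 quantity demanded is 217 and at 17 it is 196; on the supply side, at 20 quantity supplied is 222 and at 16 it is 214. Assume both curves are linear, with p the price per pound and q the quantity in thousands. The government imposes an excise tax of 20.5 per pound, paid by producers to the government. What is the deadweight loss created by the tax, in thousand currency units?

Demand slope: (196 − 217)/(17 − 10) = -3, so qd = 247 − 3p.
Supply slope: (214 − 222)/(16 − 20) = 2, so qs = 2p + 182.
Without the tax, 247 − 3p = 2p + 182 gives 5p = 65, so p* = 13 and q* = 208.
With the tax collected from producers, supply shifts: qs = 2(p − 20.5) + 182.
Solving gives q = 183.4 with buyers paying 21.2 and producers receiving 0.7 (the 20.5 wedge).
Quantity falls by |ΔQ| = |208 − 183.4| = 24.6.
DWL = ½ · t · |ΔQ| = ½ · 20.5 · 24.6 = 252.15.

Deadweight loss = 252.15 thousand.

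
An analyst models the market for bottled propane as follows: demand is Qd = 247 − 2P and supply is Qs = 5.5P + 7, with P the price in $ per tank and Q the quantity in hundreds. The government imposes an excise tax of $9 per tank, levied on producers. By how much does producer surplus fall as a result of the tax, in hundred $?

Without the tax, 247 − 2P = 5.5P + 7 gives 7.5P = 240, so P* = $32 and Q* = 183.
With the tax collected from producers, supply shifts: Qs = 5.5(P − 9) + 7.
Solving gives Q = 169.8 with consumers paying $38.6 and producers receiving $29.6 (the $9 wedge).
ΔPS is the trapezoid between Q = 169.8 and Q = 183 of height $2.4: ½ · (183 + 169.8) · 2.4 = $423.36.

Producer surplus falls by $423.36 hundred.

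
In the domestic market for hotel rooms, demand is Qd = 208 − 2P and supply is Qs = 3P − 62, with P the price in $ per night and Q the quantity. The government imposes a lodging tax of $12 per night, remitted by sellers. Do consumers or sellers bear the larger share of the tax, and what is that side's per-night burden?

Consumers bear the larger share: $7.2 per night.

Before the tax: set 208 − 2P = 3P − 62 → P* = $54, Q* = 100.
With the tax collected from sellers, supply shifts: Qs = 3(P − 12) − 62.
New equilibrium: consumers pay $61.2, sellers receive $49.2, Q = 85.6. (Wedge: Pb − Ps = 12.)
Per-night burden: consumers $7.2, sellers $4.8.
Consumers take the larger share because demand is less price-elastic here (demand slope 2 vs supply slope 3).
The less price-elastic side of the market bears the larger share of a per-unit tax.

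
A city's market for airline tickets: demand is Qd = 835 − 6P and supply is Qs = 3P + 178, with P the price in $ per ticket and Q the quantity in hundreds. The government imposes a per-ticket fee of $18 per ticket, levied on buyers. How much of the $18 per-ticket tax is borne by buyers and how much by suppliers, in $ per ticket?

Buyers bear $6 per ticket; suppliers bear $12 per ticket.

Without the tax, 835 − 6P = 3P + 178 gives 9P = 657, so P* = $73 and Q* = 397.
With the tax collected from buyers, demand (in seller-price terms) shifts: Qd = 835 − 6(P + 18).
New equilibrium: buyers pay $79, suppliers receive $61, Q = 361. (Wedge: Pb − Ps = 18.)
Burden on buyers: $6; on suppliers: $12. (They sum to $18.)
The less price-elastic side of the market bears the larger share of a per-unit tax.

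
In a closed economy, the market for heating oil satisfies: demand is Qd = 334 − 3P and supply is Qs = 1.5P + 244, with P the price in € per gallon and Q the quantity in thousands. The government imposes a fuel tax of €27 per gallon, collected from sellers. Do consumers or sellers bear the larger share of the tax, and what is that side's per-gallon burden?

Sellers bear the larger share: €18 per gallon.

Before the tax: set 334 − 3P = 1.5P + 244 → P* = €20, Q* = 274.
With the tax collected from sellers, supply shifts: Qs = 1.5(P − 27) + 244.
Solving gives Q = 247 with consumers paying €29 and sellers receiving €2 (the €27 wedge).
Per-gallon burden: consumers €9, sellers €18.
Sellers take the larger share because supply is less price-elastic here (demand slope 3 vs supply slope 1.5).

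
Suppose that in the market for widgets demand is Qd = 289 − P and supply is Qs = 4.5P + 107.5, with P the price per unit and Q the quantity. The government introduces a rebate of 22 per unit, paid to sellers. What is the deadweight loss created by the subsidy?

Without the subsidy, 289 − P = 4.5P + 107.5 gives 5.5P = 181.5, so P* = 33 and Q* = 256.
With a per-unit subsidy paid to sellers, each receives P + 22 per unit sold, so supply becomes Qs = 4.5(P + 22) + 107.5.
New equilibrium: consumers pay 15, sellers receive 37, Q = 274. (Wedge: Pb − Ps = −22.)
Quantity rises by |ΔQ| = |256 − 274| = 18.
DWL = ½ · t · |ΔQ| = ½ · 22 · 18 = 198.

Deadweight loss = 198.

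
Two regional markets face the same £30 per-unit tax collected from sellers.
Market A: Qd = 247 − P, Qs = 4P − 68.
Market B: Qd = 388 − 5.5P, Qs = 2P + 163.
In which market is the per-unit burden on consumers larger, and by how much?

Market A, by £16.

Market A: pre-tax P* = £63, Q* = 184; post-tax Q = 160; per-unit burden on consumers = £24.
Market B: pre-tax P* = £30, Q* = 223; post-tax Q = 179; per-unit burden on consumers = £8.
Difference: £24 vs £8 → market A is larger by £16.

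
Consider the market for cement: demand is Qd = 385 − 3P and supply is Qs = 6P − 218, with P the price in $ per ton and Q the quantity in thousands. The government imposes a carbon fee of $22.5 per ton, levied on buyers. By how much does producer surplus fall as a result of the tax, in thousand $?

Before the tax: set 385 − 3P = 6P − 218 → P* = $67, Q* = 184.
With the tax collected from buyers, demand (in seller-price terms) shifts: Qd = 385 − 3(P + 22.5).
Solving gives Q = 139 with buyers paying $82 and suppliers receiving $59.5 (the $22.5 wedge).
ΔPS is the trapezoid between Q = 139 and Q = 184 of height $7.5: ½ · (184 + 139) · 7.5 = $1211.25.

Producer surplus falls by $1211.25 thousand.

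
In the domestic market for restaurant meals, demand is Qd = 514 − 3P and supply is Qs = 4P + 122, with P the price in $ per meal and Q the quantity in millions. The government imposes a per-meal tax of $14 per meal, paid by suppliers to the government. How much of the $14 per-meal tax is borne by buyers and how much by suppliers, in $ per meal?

Before the tax: set 514 − 3P = 4P + 122 → P* = $56, Q* = 346.
With the tax collected from suppliers, supply shifts: Qs = 4(P − 14) + 122.
Solving gives Q = 322 with buyers paying $64 and suppliers receiving $50 (the $14 wedge).
Burden on buyers: $8; on suppliers: $6. (They sum to $14.)
The less price-elastic side of the market bears the larger share of a per-unit tax.

Buyers bear $8 per meal; suppliers bear $6 per meal.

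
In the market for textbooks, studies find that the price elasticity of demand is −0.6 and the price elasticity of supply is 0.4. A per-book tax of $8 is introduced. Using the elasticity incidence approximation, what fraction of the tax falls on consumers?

Consumers' share ≈ 0.4.

Incidence ratio: consumers' share ≈ εs / (εs + |εd|) = 0.4 / (0.4 + 0.6) = 0.4.
Supply is the less elastic side, so consumers bear the smaller share.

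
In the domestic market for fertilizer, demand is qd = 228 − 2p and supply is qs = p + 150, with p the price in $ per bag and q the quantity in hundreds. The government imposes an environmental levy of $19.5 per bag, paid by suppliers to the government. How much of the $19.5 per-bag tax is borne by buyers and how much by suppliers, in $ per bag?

Before the tax: set 228 − 2p = p + 150 → p* = $26, q* = 176.
With the tax collected from suppliers, supply shifts: qs = (p − 19.5) + 150.
Solving gives q = 163 with buyers paying $32.5 and suppliers receiving $13 (the $19.5 wedge).
Burden on buyers: $6.5; on suppliers: $13. (They sum to $19.5.)
The less price-elastic side of the market bears the larger share of a per-unit tax.

Buyers bear $6.5 per bag; suppliers bear $13 per bag.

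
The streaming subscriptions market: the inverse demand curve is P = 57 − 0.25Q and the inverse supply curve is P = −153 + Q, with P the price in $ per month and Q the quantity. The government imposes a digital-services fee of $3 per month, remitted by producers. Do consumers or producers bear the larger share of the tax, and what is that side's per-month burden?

Rewrite in direct form: Qd = 228 − 4P and Qs = P + 153.
Before the tax: set 228 − 4P = P + 153 → P* = $15, Q* = 168.
With the tax collected from producers, supply shifts: Qs = (P − 3) + 153.
New equilibrium: consumers pay $15.6, producers receive $12.6, Q = 165.6. (Wedge: Pb − Ps = 3.)
Per-month burden: consumers $0.6, producers $2.4.
Producers take the larger share because supply is less price-elastic here (demand slope 4 vs supply slope 1).

Producers bear the larger share: $2.4 per month.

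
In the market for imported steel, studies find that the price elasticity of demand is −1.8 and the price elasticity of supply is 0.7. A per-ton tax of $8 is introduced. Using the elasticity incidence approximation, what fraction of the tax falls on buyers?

Incidence ratio: buyers' share ≈ εs / (εs + |εd|) = 0.7 / (0.7 + 1.8) = 0.28.
Supply is the less elastic side, so buyers bear the smaller share.

Buyers' share ≈ 0.28.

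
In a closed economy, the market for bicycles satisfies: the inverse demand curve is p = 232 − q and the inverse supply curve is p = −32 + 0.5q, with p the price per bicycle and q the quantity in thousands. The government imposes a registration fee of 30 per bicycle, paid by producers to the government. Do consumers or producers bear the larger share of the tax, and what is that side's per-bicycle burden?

Consumers bear the larger share: 20 per bicycle.

Inverting to q(p) form: qd = 232 − p; qs = 2p + 64.
Without the tax, 232 − p = 2p + 64 gives 3p = 168, so p* = 56 and q* = 176.
With the tax collected from producers, supply shifts: qs = 2(p − 30) + 64.
New equilibrium: consumers pay 76, producers receive 46, q = 156. (Wedge: pb − ps = 30.)
Per-bicycle burden: consumers 20, producers 10.
Consumers take the larger share because demand is less price-elastic here (demand slope 1 vs supply slope 2).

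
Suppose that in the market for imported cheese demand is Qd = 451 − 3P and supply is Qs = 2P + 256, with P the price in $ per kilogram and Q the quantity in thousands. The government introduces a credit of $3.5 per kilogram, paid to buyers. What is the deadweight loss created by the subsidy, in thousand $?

Before the subsidy: set 451 − 3P = 2P + 256 → P* = $39, Q* = 334.
With a per-unit subsidy paid to buyers, each effectively pays P − 3.5, so demand becomes Qd = 451 − 3(P − 3.5).
Solving gives Q = 338.2 with buyers paying $37.6 and producers receiving $41.1 (the $3.5 wedge).
Quantity rises by |ΔQ| = |334 − 338.2| = 4.2.
DWL = ½ · t · |ΔQ| = ½ · 3.5 · 4.2 = $7.35.

Deadweight loss = $7.35 thousand.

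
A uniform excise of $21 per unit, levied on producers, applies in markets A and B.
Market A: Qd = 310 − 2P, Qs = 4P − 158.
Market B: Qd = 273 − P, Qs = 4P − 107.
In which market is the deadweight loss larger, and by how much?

Market A: pre-tax P* = $78, Q* = 154; post-tax Q = 126; deadweight loss = $294.
Market B: pre-tax P* = $76, Q* = 197; post-tax Q = 180.2; deadweight loss = $176.4.
Difference: $294 vs $176.4 → market A is larger by $117.6.

Market A, by $117.6.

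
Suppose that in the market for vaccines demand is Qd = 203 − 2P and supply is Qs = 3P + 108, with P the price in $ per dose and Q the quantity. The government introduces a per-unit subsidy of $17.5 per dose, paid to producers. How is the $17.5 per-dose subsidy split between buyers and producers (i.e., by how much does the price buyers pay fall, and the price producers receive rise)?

Before the subsidy: set 203 − 2P = 3P + 108 → P* = $19, Q* = 165.
With a per-unit subsidy paid to producers, each receives P + 17.5 per unit sold, so supply becomes Qs = 3(P + 17.5) + 108.
New equilibrium: buyers pay $8.5, producers receive $26, Q = 186. (Wedge: Pb − Ps = −17.5.)
Gain to buyers: $10.5; to producers: $7. (They sum to $17.5.)

Buyers gain $10.5 per dose; producers gain $7 per dose.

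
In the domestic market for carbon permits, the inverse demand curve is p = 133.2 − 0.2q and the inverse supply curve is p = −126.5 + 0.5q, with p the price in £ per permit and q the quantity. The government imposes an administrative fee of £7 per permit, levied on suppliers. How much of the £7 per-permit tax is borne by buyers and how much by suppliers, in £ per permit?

Buyers bear £2 per permit; suppliers bear £5 per permit.

Rewrite in direct form: qd = 666 − 5p and qs = 2p + 253.
Before the tax: set 666 − 5p = 2p + 253 → p* = £59, q* = 371.
With the tax collected from suppliers, supply shifts: qs = 2(p − 7) + 253.
Solving gives q = 361 with buyers paying £61 and suppliers receiving £54 (the £7 wedge).
Burden on buyers: £2; on suppliers: £5. (They sum to £7.)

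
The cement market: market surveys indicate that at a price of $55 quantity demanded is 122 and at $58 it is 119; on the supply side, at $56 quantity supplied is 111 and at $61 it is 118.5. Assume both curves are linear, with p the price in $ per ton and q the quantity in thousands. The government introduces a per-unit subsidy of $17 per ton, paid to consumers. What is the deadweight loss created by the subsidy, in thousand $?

Demand slope: (119 − 122)/(58 − 55) = -1, so qd = 177 − p.
Supply slope: (118.5 − 111)/(61 − 56) = 1.5, so qs = 1.5p + 27.
Before the subsidy: set 177 − p = 1.5p + 27 → p* = $60, q* = 117.
With a per-unit subsidy paid to consumers, each effectively pays p − 17, so demand becomes qd = 177 − (p − 17).
Solving gives q = 127.2 with consumers paying $49.8 and producers receiving $66.8 (the $17 wedge).
Quantity rises by |ΔQ| = |117 − 127.2| = 10.2.
DWL = ½ · t · |ΔQ| = ½ · 17 · 10.2 = $86.7.

Deadweight loss = $86.7 thousand.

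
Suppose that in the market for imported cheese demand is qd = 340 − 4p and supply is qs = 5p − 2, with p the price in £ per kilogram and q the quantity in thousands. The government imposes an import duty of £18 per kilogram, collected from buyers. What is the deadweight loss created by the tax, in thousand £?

Before the tax: set 340 − 4p = 5p − 2 → p* = £38, q* = 188.
With the tax collected from buyers, demand (in seller-price terms) shifts: qd = 340 − 4(p + 18).
Solving gives q = 148 with buyers paying £48 and suppliers receiving £30 (the £18 wedge).
Quantity falls by |ΔQ| = |188 − 148| = 40.
DWL = ½ · t · |ΔQ| = ½ · 18 · 40 = £360.

Deadweight loss = £360 thousand.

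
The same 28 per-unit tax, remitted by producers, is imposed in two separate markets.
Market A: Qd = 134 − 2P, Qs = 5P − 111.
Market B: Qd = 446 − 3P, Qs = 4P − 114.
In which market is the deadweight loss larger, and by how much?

Market A: pre-tax P* = 35, Q* = 64; post-tax Q = 24; deadweight loss = 560.
Market B: pre-tax P* = 80, Q* = 206; post-tax Q = 158; deadweight loss = 672.
Difference: 560 vs 672 → market B is larger by 112.

Market B, by 112.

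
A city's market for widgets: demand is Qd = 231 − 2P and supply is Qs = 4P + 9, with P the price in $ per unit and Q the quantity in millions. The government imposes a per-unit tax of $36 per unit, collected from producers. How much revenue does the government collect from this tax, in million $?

Tax revenue = $3924 million.

Before the tax: set 231 − 2P = 4P + 9 → P* = $37, Q* = 157.
With the tax collected from producers, supply shifts: Qs = 4(P − 36) + 9.
New equilibrium: consumers pay $61, producers receive $25, Q = 109. (Wedge: Pb − Ps = 36.)
Revenue = t · Q = 36 · 109 = $3924.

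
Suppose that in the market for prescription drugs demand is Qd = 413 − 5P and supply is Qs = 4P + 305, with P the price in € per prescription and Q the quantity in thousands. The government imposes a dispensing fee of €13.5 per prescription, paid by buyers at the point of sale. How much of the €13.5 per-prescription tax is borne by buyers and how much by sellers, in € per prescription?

Before the tax: set 413 − 5P = 4P + 305 → P* = €12, Q* = 353.
With the tax collected from buyers, demand (in seller-price terms) shifts: Qd = 413 − 5(P + 13.5).
Solving gives Q = 323 with buyers paying €18 and sellers receiving €4.5 (the €13.5 wedge).
Burden on buyers: €6; on sellers: €7.5. (They sum to €13.5.)
The less price-elastic side of the market bears the larger share of a per-unit tax.

Buyers bear €6 per prescription; sellers bear €7.5 per prescription.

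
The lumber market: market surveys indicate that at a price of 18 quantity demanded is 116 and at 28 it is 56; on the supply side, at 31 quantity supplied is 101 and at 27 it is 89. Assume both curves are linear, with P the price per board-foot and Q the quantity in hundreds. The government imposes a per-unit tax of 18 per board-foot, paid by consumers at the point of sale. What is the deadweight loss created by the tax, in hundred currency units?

Demand slope: (56 − 116)/(28 − 18) = -6, so Qd = 224 − 6P.
Supply slope: (89 − 101)/(27 − 31) = 3, so Qs = 3P + 8.
Before the tax: set 224 − 6P = 3P + 8 → P* = 24, Q* = 80.
With the tax collected from consumers, demand (in seller-price terms) shifts: Qd = 224 − 6(P + 18).
Solving gives Q = 44 with consumers paying 30 and suppliers receiving 12 (the 18 wedge).
Quantity falls by |ΔQ| = |80 − 44| = 36.
DWL = ½ · t · |ΔQ| = ½ · 18 · 36 = 324.

Deadweight loss = 324 hundred.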